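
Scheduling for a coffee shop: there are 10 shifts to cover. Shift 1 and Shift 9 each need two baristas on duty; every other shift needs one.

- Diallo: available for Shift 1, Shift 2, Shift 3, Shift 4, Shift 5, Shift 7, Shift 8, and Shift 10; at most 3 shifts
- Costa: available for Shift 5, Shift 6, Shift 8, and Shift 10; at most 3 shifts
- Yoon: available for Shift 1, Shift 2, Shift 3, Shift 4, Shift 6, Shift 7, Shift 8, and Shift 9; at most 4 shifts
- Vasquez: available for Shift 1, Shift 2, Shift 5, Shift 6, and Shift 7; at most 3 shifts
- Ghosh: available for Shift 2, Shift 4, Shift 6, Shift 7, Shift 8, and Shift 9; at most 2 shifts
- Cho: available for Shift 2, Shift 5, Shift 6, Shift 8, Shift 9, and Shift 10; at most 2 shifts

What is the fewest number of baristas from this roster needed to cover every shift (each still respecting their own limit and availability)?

4

12 slots to fill and no one can take more than 4, so at least ⌈12/4⌉ = 3 baristas are needed.
Any 3 baristas together have capacity at most 4+3+3 = 10 < 12 slots, so 3 can never suffice.
Diallo, Costa, Yoon, and Ghosh alone can cover everything: Shift 1→Diallo+Yoon, Shift 2→Yoon, Shift 3→Diallo, Shift 4→Yoon, Shift 5→Diallo, Shift 6→Costa, Shift 7→Ghosh, Shift 8→Costa, Shift 9→Yoon+Ghosh, Shift 10→Costa.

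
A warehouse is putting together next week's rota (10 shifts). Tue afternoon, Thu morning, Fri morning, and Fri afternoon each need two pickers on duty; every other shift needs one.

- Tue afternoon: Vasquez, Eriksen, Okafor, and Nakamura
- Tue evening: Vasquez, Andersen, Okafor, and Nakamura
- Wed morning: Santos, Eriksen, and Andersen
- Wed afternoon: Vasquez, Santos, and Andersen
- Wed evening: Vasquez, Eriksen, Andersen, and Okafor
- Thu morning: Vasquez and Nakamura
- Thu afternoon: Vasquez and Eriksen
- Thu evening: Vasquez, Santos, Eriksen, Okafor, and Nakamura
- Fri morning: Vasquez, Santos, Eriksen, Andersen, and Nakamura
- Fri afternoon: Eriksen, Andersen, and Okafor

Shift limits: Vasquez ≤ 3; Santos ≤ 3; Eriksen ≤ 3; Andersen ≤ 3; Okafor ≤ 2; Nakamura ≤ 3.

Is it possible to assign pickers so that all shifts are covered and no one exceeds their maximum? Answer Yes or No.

Yes

Thu morning can only be covered by Vasquez and Nakamura, so that assignment is forced.
One valid schedule: Tue afternoon→Eriksen+Okafor, Tue evening→Andersen, Wed morning→Santos, Wed afternoon→Vasquez, Wed evening→Eriksen, Thu morning→Vasquez+Nakamura, Thu afternoon→Vasquez, Thu evening→Santos, Fri morning→Santos+Andersen, Fri afternoon→Eriksen+Andersen.
Loads: Vasquez 3/3, Santos 3/3, Eriksen 3/3, Andersen 3/3, Okafor 1/2, Nakamura 1/3 — all within limits.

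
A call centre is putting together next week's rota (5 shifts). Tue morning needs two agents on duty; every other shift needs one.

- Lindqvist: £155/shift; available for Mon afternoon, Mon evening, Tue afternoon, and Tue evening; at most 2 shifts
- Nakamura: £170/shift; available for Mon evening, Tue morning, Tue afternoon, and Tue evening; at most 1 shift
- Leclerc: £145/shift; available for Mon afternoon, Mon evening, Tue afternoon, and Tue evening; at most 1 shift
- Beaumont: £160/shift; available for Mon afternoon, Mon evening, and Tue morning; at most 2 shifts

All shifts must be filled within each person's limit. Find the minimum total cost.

£945

Tue morning can only be covered by Nakamura and Beaumont, so that assignment is forced.
Picking the cheapest available agent for each shift independently would cost £910, but that ignores the shift limits.
An optimal schedule: Mon afternoon→Lindqvist, Mon evening→Beaumont, Tue morning→Nakamura+Beaumont, Tue afternoon→Lindqvist, Tue evening→Leclerc.
Total: 155 + 160 + 170 + 160 + 155 + 145 = £945.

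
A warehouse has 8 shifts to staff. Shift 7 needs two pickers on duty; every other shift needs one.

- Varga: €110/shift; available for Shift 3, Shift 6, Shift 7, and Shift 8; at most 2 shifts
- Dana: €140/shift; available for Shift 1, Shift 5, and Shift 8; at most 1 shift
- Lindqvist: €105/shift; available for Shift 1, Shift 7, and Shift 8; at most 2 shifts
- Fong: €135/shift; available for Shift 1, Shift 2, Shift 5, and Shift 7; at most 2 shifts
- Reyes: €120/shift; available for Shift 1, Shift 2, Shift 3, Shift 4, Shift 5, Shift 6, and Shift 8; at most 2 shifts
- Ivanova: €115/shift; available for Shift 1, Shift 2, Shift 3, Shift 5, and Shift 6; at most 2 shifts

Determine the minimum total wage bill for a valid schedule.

Shift 4 can only be covered by Reyes, so that assignment is forced.
Picking the cheapest available picker for each shift independently would cost €995, but that ignores the shift limits.
An optimal schedule: Shift 1→Reyes, Shift 2→Ivanova, Shift 3→Varga, Shift 4→Reyes, Shift 5→Ivanova, Shift 6→Varga, Shift 7→Lindqvist+Fong, Shift 8→Lindqvist.
Total: 120 + 115 + 110 + 120 + 115 + 110 + 105 + 135 + 105 = €1035.

€1035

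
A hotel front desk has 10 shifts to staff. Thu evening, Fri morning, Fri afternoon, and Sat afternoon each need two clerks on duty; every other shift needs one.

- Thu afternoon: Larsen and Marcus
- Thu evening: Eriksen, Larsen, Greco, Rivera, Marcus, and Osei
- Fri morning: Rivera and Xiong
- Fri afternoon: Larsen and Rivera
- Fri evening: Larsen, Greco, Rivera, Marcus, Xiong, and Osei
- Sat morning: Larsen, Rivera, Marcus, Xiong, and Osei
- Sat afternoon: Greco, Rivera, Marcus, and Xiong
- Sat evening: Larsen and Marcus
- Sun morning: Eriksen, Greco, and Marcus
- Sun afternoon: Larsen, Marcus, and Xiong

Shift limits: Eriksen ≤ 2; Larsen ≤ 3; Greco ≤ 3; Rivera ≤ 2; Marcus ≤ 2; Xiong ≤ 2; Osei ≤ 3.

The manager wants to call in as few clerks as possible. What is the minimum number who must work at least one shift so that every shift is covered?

6

14 slots to fill and no one can take more than 3, so at least ⌈14/3⌉ = 5 clerks are needed.
Any 5 clerks together have capacity at most 3+3+3+2+2 = 13 < 14 slots, so 5 can never suffice.
Eriksen, Larsen, Greco, Rivera, Marcus, and Xiong alone can cover everything: Thu afternoon→Larsen, Thu evening→Eriksen+Greco, Fri morning→Rivera+Xiong, Fri afternoon→Larsen+Rivera, Fri evening→Greco, Sat morning→Marcus, Sat afternoon→Greco+Xiong, Sat evening→Larsen, Sun morning→Eriksen, Sun afternoon→Marcus.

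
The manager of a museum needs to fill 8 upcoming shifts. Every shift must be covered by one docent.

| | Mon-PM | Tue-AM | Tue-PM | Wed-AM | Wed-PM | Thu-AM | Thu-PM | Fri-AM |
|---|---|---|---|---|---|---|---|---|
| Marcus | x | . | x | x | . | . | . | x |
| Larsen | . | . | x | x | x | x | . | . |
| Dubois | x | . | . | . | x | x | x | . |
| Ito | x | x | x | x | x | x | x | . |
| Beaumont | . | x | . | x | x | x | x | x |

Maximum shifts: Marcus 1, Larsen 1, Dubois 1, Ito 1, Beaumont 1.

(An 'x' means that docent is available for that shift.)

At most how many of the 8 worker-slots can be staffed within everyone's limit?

5

Total capacity across all docents is 1+1+1+1+1 = 5, and 8 slots are needed, so at most 5 can be filled.
An assignment achieving 5: Mon-PM→Dubois, Tue-AM→Ito, Tue-PM→Larsen, Thu-PM→Beaumont, Fri-AM→Marcus.
Loads: Marcus 1/1, Larsen 1/1, Dubois 1/1, Ito 1/1, Beaumont 1/1.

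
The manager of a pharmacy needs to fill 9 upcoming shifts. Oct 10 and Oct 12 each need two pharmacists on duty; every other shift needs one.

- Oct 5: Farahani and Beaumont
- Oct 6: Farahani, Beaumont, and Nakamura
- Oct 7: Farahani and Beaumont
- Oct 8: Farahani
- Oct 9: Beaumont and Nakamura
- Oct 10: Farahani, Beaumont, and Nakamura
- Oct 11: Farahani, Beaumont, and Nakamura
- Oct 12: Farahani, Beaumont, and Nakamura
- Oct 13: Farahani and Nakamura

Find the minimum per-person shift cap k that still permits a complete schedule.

4

With 3 pharmacists and 11 worker-slots to fill, someone must work at least ⌈11/3⌉ = 4 shifts, so k ≥ 4.
k = 4 works: Oct 5→Farahani, Oct 6→Beaumont, Oct 7→Farahani, Oct 8→Farahani, Oct 9→Beaumont, Oct 10→Beaumont+Nakamura, Oct 11→Nakamura, Oct 12→Beaumont+Nakamura, Oct 13→Farahani.
Loads: Farahani 4, Beaumont 4, Nakamura 3 — all ≤ 4.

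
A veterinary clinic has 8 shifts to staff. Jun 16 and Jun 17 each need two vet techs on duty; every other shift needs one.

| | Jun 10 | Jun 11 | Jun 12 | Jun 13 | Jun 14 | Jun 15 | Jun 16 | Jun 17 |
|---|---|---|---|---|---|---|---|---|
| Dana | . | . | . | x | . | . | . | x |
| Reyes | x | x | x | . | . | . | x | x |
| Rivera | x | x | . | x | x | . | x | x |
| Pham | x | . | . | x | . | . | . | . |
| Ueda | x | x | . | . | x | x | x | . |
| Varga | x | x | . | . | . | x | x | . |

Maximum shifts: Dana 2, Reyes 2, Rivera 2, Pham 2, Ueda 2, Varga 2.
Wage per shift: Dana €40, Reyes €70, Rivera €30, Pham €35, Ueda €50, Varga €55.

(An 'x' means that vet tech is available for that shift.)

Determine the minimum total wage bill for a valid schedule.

Jun 12 can only be covered by Reyes, so that assignment is forced.
Picking the cheapest available vet tech for each shift independently would cost €390, but that ignores the shift limits.
An optimal schedule: Jun 10→Pham, Jun 11→Varga, Jun 12→Reyes, Jun 13→Pham, Jun 14→Rivera, Jun 15→Ueda, Jun 16→Ueda+Varga, Jun 17→Rivera+Dana.
Total: 35 + 55 + 70 + 35 + 30 + 50 + 50 + 55 + 30 + 40 = €450.

€450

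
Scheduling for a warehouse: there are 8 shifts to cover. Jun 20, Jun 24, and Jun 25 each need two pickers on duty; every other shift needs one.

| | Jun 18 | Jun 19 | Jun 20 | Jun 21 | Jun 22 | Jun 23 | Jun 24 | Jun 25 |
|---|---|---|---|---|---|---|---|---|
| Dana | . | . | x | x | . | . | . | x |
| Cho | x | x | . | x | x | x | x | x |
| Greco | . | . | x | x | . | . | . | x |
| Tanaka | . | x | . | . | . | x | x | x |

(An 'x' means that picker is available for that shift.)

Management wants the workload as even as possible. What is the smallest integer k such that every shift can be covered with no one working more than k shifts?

With 4 pickers and 11 worker-slots to fill, someone must work at least ⌈11/4⌉ = 3 shifts, so k ≥ 3.
k = 3 works: Jun 18→Cho, Jun 19→Tanaka, Jun 20→Dana+Greco, Jun 21→Dana, Jun 22→Cho, Jun 23→Tanaka, Jun 24→Cho+Tanaka, Jun 25→Dana+Greco.
Loads: Dana 3, Cho 3, Greco 2, Tanaka 3 — all ≤ 3.

3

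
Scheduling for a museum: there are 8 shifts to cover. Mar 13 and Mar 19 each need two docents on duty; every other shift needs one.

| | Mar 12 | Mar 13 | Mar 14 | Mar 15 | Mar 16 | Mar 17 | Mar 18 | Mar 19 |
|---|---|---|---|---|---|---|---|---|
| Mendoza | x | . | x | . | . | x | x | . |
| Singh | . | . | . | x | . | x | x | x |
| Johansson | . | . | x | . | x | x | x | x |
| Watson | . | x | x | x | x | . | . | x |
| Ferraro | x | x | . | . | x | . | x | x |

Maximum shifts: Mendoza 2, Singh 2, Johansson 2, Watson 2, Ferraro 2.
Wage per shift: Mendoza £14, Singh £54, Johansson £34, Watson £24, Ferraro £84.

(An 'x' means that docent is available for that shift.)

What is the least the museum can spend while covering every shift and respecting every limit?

£420

Mar 13 can only be covered by Watson and Ferraro, so that assignment is forced.
Picking the cheapest available docent for each shift independently would cost £270, but that ignores the shift limits.
An optimal schedule: Mar 12→Mendoza, Mar 13→Watson+Ferraro, Mar 14→Mendoza, Mar 15→Singh, Mar 16→Johansson, Mar 17→Singh, Mar 18→Johansson, Mar 19→Watson+Ferraro.
Total: 14 + 24 + 84 + 14 + 54 + 34 + 54 + 34 + 24 + 84 = £420.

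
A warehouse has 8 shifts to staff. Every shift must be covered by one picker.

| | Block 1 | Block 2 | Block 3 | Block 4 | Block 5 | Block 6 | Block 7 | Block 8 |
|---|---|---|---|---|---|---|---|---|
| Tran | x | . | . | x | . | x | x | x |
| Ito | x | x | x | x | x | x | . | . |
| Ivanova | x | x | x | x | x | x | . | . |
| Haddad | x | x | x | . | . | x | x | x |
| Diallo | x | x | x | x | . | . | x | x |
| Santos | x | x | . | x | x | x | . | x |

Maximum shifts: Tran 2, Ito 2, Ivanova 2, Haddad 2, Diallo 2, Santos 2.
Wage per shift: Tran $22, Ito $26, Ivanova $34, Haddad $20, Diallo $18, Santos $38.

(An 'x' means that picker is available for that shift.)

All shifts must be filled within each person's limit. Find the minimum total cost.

$172

Picking the cheapest available picker for each shift independently would cost $154, but that ignores the shift limits.
An optimal schedule: Block 1→Ito, Block 2→Haddad, Block 3→Diallo, Block 4→Tran, Block 5→Ito, Block 6→Tran, Block 7→Diallo, Block 8→Haddad.
Total: 26 + 20 + 18 + 22 + 26 + 22 + 18 + 20 = $172.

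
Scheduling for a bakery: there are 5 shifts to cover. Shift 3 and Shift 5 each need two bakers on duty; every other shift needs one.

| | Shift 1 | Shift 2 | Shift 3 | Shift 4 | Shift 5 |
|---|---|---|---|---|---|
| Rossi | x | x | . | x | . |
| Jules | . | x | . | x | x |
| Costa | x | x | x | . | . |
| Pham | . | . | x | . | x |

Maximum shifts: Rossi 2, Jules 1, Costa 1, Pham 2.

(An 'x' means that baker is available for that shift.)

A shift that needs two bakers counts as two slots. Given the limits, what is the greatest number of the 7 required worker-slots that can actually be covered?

Total capacity across all bakers is 2+1+1+2 = 6, and 7 slots are needed, so at most 6 can be filled.
An assignment achieving 6: Shift 1→Rossi, Shift 3→Costa+Pham, Shift 4→Rossi, Shift 5→Jules+Pham.
Loads: Rossi 2/2, Jules 1/1, Costa 1/1, Pham 2/2.

6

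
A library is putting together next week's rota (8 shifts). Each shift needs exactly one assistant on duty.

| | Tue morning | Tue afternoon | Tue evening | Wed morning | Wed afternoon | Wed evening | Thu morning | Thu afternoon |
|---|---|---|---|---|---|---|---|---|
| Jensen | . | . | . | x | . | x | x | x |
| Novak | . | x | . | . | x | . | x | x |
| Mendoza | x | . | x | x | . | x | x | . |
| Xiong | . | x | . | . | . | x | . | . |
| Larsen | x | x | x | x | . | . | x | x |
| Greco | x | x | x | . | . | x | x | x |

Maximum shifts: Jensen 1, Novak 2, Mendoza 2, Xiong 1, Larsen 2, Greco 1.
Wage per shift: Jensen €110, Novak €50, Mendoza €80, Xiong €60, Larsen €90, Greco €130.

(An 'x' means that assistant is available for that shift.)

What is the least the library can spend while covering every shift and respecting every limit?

Wed afternoon can only be covered by Novak, so that assignment is forced.
Picking the cheapest available assistant for each shift independently would cost €500, but that ignores the shift limits.
An optimal schedule: Tue morning→Mendoza, Tue afternoon→Novak, Tue evening→Mendoza, Wed morning→Jensen, Wed afternoon→Novak, Wed evening→Xiong, Thu morning→Larsen, Thu afternoon→Larsen.
Total: 80 + 50 + 80 + 110 + 50 + 60 + 90 + 90 = €610.

€610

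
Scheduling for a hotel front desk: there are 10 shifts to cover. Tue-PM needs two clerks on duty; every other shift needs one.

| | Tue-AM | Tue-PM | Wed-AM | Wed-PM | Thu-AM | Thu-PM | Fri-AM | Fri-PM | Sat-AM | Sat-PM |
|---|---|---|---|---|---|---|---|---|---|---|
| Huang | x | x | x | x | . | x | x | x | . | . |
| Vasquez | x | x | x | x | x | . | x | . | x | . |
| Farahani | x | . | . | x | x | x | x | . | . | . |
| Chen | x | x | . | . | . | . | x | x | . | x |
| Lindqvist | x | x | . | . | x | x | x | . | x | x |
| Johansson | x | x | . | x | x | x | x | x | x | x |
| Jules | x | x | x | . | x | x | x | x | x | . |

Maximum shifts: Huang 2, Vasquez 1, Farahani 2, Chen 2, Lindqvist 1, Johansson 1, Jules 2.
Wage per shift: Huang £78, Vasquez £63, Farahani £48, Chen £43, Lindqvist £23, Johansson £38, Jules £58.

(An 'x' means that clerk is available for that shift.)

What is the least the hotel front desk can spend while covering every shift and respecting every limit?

£578

Picking the cheapest available clerk for each shift independently would cost £333, but that ignores the shift limits.
An optimal schedule: Tue-AM→Lindqvist, Tue-PM→Johansson+Jules, Wed-AM→Huang, Wed-PM→Huang, Thu-AM→Farahani, Thu-PM→Farahani, Fri-AM→Jules, Fri-PM→Chen, Sat-AM→Vasquez, Sat-PM→Chen.
Total: 23 + 38 + 58 + 78 + 78 + 48 + 48 + 58 + 43 + 63 + 43 = £578.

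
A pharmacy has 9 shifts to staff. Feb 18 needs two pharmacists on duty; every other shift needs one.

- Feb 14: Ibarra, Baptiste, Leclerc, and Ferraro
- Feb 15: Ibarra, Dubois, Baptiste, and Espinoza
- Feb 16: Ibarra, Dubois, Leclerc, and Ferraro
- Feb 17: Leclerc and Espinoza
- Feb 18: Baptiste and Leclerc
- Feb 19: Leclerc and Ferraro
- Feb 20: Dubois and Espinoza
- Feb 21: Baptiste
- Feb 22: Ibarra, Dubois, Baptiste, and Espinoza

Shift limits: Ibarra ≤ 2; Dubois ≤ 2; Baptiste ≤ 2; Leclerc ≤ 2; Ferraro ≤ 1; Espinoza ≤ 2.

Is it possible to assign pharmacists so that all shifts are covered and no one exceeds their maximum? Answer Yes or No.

Feb 18 can only be covered by Baptiste and Leclerc, so that assignment is forced.
Feb 21 can only be covered by Baptiste, so that assignment is forced.
One valid schedule: Feb 14→Ibarra, Feb 15→Ibarra, Feb 16→Dubois, Feb 17→Leclerc, Feb 18→Baptiste+Leclerc, Feb 19→Ferraro, Feb 20→Dubois, Feb 21→Baptiste, Feb 22→Espinoza.
Loads: Ibarra 2/2, Dubois 2/2, Baptiste 2/2, Leclerc 2/2, Ferraro 1/1, Espinoza 1/2 — all within limits.

Yes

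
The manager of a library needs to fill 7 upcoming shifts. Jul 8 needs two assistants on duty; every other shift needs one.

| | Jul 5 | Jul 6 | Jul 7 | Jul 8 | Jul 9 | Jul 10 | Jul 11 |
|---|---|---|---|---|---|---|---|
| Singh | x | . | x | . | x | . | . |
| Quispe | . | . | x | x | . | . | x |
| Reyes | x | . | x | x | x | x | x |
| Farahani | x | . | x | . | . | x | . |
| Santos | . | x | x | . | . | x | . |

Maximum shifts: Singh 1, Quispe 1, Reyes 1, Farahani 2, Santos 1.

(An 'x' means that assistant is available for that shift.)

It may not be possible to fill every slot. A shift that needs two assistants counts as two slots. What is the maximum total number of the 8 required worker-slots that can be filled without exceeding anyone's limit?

Total capacity across all assistants is 1+1+1+2+1 = 6, and 8 slots are needed, so at most 6 can be filled.
An assignment achieving 6: Jul 5→Farahani, Jul 6→Santos, Jul 8→Quispe+Reyes, Jul 9→Singh, Jul 10→Farahani.
Loads: Singh 1/1, Quispe 1/1, Reyes 1/1, Farahani 2/2, Santos 1/1.

6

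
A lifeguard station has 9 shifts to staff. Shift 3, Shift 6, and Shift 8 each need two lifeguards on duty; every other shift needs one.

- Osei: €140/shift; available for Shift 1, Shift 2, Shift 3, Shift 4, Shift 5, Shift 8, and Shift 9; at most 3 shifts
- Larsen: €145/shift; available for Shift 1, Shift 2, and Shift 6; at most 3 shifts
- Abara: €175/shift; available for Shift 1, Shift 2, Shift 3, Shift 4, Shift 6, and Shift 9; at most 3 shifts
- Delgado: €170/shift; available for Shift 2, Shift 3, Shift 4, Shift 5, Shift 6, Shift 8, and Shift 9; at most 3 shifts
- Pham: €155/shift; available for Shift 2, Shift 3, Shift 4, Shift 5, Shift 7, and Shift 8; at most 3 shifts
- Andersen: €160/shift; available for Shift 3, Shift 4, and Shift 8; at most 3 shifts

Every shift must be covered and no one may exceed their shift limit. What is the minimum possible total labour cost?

Shift 7 can only be covered by Pham, so that assignment is forced.
Picking the cheapest available lifeguard for each shift independently would cost €1760, but that ignores the shift limits.
An optimal schedule: Shift 1→Larsen, Shift 2→Larsen, Shift 3→Pham+Andersen, Shift 4→Osei, Shift 5→Osei, Shift 6→Larsen+Delgado, Shift 7→Pham, Shift 8→Pham+Andersen, Shift 9→Osei.
Total: 145 + 145 + 155 + 160 + 140 + 140 + 145 + 170 + 155 + 155 + 160 + 140 = €1810.

€1810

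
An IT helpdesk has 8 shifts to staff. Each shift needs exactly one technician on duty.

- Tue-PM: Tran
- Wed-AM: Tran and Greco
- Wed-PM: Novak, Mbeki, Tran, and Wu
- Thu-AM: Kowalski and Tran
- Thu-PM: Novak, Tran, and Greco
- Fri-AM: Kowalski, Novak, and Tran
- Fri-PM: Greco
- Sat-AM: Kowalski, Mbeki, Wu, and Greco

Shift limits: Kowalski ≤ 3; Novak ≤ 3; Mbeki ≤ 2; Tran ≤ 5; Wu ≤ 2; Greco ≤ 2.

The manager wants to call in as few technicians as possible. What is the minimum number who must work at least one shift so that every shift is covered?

8 slots to fill and no one can take more than 5, so at least ⌈8/5⌉ = 2 technicians are needed.
No set of 2 technicians can cover every shift (each such set leaves at least one shift with no one available or exceeds a cap).
Kowalski, Tran, and Greco alone can cover everything: Tue-PM→Tran, Wed-AM→Tran, Wed-PM→Tran, Thu-AM→Kowalski, Thu-PM→Tran, Fri-AM→Kowalski, Fri-PM→Greco, Sat-AM→Kowalski.

3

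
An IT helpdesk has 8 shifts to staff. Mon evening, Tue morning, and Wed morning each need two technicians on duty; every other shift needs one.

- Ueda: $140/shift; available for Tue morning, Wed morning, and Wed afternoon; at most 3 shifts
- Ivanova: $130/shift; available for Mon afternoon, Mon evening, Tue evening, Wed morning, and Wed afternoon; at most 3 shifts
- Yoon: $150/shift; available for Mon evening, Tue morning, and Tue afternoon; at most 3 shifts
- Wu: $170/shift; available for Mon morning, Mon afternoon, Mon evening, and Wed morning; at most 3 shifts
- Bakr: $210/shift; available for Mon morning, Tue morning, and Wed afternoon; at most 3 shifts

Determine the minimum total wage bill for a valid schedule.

$1600

Tue afternoon can only be covered by Yoon, so that assignment is forced.
Tue evening can only be covered by Ivanova, so that assignment is forced.
Picking the cheapest available technician for each shift independently would cost $1550, but that ignores the shift limits.
An optimal schedule: Mon morning→Wu, Mon afternoon→Ivanova, Mon evening→Ivanova+Yoon, Tue morning→Ueda+Yoon, Tue afternoon→Yoon, Tue evening→Ivanova, Wed morning→Ueda+Wu, Wed afternoon→Ueda.
Total: 170 + 130 + 130 + 150 + 140 + 150 + 150 + 130 + 140 + 170 + 140 = $1600.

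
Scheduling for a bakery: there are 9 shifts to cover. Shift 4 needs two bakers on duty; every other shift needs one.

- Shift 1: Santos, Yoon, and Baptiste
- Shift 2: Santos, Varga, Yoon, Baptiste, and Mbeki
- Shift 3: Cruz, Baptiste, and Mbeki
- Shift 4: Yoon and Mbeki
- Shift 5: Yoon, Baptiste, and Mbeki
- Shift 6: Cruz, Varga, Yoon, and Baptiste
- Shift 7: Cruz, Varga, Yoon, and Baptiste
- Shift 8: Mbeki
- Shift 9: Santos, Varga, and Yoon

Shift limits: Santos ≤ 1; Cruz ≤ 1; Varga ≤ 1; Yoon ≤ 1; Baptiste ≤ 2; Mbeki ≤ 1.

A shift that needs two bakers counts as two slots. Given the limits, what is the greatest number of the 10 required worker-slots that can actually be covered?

7

Total capacity across all bakers is 1+1+1+1+2+1 = 7, and 10 slots are needed, so at most 7 can be filled.
An assignment achieving 7: Shift 1→Santos, Shift 3→Cruz, Shift 4→Yoon, Shift 5→Baptiste, Shift 6→Baptiste, Shift 8→Mbeki, Shift 9→Varga.
Loads: Santos 1/1, Cruz 1/1, Varga 1/1, Yoon 1/1, Baptiste 2/2, Mbeki 1/1.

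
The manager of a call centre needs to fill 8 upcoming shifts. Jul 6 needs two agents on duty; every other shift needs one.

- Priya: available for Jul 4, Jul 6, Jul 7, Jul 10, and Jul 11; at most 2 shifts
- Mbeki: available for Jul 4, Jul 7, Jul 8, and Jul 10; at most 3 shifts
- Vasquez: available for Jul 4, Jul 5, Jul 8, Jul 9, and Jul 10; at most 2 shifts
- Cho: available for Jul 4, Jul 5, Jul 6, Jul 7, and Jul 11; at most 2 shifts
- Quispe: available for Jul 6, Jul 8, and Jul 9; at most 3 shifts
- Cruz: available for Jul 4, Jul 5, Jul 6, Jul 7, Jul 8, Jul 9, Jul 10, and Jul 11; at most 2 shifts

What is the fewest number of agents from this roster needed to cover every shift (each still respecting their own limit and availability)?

9 slots to fill and no one can take more than 3, so at least ⌈9/3⌉ = 3 agents are needed.
Any 3 agents together have capacity at most 3+3+2 = 8 < 9 slots, so 3 can never suffice.
Priya, Mbeki, Vasquez, and Cho alone can cover everything: Jul 4→Cho, Jul 5→Vasquez, Jul 6→Priya+Cho, Jul 7→Mbeki, Jul 8→Mbeki, Jul 9→Vasquez, Jul 10→Mbeki, Jul 11→Priya.

4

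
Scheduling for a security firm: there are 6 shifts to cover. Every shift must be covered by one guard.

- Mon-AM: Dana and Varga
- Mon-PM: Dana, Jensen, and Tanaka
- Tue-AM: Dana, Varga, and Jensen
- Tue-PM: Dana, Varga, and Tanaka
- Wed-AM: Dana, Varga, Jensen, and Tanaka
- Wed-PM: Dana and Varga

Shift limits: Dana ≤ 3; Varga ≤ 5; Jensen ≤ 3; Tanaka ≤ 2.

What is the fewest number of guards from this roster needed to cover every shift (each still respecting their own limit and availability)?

2

6 slots to fill and no one can take more than 5, so at least ⌈6/5⌉ = 2 guards are needed.
Dana and Varga alone can cover everything: Mon-AM→Dana, Mon-PM→Dana, Tue-AM→Dana, Tue-PM→Varga, Wed-AM→Varga, Wed-PM→Varga.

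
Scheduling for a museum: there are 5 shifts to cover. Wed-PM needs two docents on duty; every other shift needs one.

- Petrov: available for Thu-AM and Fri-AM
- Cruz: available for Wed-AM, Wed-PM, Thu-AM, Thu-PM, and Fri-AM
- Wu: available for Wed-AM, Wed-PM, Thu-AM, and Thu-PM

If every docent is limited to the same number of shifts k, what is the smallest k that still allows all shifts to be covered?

With 3 docents and 6 worker-slots to fill, someone must work at least ⌈6/3⌉ = 2 shifts, so k ≥ 2.
k = 2 works: Wed-AM→Cruz, Wed-PM→Cruz+Wu, Thu-AM→Petrov, Thu-PM→Wu, Fri-AM→Petrov.
Loads: Petrov 2, Cruz 2, Wu 2 — all ≤ 2.

2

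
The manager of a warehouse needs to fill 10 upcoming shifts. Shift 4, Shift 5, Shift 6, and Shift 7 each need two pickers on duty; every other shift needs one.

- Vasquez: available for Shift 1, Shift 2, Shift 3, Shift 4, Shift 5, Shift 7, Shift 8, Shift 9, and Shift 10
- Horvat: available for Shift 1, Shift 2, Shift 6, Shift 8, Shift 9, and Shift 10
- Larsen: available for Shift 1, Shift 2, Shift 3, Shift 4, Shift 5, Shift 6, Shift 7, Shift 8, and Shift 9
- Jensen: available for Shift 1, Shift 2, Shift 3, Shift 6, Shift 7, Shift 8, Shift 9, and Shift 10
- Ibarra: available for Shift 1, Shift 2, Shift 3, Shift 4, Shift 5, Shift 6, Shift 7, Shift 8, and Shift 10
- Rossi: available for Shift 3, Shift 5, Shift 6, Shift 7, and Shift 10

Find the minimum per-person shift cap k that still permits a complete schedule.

3

With 6 pickers and 14 worker-slots to fill, someone must work at least ⌈14/6⌉ = 3 shifts, so k ≥ 3.
k = 3 works: Shift 1→Vasquez, Shift 2→Horvat, Shift 3→Larsen, Shift 4→Vasquez+Larsen, Shift 5→Larsen+Ibarra, Shift 6→Jensen+Ibarra, Shift 7→Jensen+Ibarra, Shift 8→Horvat, Shift 9→Vasquez, Shift 10→Horvat.
Loads: Vasquez 3, Horvat 3, Larsen 3, Jensen 2, Ibarra 3, Rossi 0 — all ≤ 3.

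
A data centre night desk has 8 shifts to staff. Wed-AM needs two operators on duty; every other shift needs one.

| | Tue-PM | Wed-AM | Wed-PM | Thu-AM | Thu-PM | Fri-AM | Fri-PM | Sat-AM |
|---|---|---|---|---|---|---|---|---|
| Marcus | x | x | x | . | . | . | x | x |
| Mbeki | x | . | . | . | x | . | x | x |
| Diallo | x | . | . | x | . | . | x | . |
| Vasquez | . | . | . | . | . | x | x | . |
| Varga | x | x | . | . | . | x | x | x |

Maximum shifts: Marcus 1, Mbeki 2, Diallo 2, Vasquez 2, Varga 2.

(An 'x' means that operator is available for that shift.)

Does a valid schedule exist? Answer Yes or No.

Total capacity is 9 and 9 slots are needed, so capacity alone doesn't rule it out.
Shifts {Wed-AM, Wed-PM} need 3 worker-slots in total, but the operators available for any of those shifts (Marcus and Varga) can supply at most 2 among them. So no valid schedule exists.

No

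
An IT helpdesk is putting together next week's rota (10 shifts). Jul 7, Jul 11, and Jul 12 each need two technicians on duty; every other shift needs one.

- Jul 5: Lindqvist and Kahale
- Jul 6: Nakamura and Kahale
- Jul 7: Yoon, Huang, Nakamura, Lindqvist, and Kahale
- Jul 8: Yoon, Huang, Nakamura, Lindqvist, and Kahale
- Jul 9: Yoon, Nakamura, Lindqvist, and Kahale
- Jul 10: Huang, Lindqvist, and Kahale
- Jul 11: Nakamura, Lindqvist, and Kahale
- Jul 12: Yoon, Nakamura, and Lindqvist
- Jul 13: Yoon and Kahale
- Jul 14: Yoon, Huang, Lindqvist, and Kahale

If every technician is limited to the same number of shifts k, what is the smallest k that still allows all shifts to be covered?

With 5 technicians and 13 worker-slots to fill, someone must work at least ⌈13/5⌉ = 3 shifts, so k ≥ 3.
k = 3 works: Jul 5→Lindqvist, Jul 6→Nakamura, Jul 7→Lindqvist+Kahale, Jul 8→Huang, Jul 9→Yoon, Jul 10→Huang, Jul 11→Nakamura+Lindqvist, Jul 12→Yoon+Nakamura, Jul 13→Yoon, Jul 14→Huang.
Loads: Yoon 3, Huang 3, Nakamura 3, Lindqvist 3, Kahale 1 — all ≤ 3.

3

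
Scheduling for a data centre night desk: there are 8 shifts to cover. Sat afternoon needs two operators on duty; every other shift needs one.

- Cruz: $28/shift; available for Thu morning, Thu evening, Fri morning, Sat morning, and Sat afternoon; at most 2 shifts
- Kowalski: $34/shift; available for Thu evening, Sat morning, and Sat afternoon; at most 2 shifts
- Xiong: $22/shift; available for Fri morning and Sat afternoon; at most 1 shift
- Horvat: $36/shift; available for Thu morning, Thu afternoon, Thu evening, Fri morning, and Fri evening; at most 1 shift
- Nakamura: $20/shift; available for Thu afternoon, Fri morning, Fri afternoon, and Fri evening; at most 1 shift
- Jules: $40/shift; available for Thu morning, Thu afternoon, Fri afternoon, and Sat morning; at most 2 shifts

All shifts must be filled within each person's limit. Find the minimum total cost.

Picking the cheapest available operator for each shift independently would cost $214, but that ignores the shift limits.
An optimal schedule: Thu morning→Cruz, Thu afternoon→Jules, Thu evening→Kowalski, Fri morning→Xiong, Fri afternoon→Nakamura, Fri evening→Horvat, Sat morning→Jules, Sat afternoon→Cruz+Kowalski.
Total: 28 + 40 + 34 + 22 + 20 + 36 + 40 + 28 + 34 = $282.

$282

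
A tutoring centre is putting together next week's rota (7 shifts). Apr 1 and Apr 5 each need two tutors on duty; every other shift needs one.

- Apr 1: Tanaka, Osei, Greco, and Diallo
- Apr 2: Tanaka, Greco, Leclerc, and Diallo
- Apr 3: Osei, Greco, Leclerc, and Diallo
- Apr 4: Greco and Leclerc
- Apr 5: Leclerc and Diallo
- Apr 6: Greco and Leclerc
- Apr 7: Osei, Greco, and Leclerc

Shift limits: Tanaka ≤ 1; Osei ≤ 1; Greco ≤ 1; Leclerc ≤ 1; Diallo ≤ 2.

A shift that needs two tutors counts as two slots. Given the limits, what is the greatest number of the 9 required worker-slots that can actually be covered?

6

Total capacity across all tutors is 1+1+1+1+2 = 6, and 9 slots are needed, so at most 6 can be filled.
An assignment achieving 6: Apr 1→Tanaka+Diallo, Apr 4→Greco, Apr 5→Leclerc+Diallo, Apr 7→Osei.
Loads: Tanaka 1/1, Osei 1/1, Greco 1/1, Leclerc 1/1, Diallo 2/2.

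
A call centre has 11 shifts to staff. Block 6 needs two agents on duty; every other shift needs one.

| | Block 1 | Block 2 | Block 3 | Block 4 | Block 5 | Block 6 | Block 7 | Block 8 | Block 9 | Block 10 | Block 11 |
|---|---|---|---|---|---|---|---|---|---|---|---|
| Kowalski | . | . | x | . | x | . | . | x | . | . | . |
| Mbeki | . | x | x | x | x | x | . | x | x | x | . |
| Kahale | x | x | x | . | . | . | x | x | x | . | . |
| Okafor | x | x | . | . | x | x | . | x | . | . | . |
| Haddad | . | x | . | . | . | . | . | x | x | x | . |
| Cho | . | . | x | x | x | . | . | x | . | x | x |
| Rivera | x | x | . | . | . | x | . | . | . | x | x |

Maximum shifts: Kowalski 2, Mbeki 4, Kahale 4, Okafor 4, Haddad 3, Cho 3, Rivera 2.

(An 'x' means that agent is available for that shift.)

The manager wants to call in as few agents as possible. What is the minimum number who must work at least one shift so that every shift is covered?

4

12 slots to fill and no one can take more than 4, so at least ⌈12/4⌉ = 3 agents are needed.
No set of 3 agents can cover every shift (each such set leaves at least one shift with no one available or exceeds a cap).
Kowalski, Mbeki, Kahale, and Rivera alone can cover everything: Block 1→Kahale, Block 2→Kahale, Block 3→Kowalski, Block 4→Mbeki, Block 5→Kowalski, Block 6→Mbeki+Rivera, Block 7→Kahale, Block 8→Kahale, Block 9→Mbeki, Block 10→Mbeki, Block 11→Rivera.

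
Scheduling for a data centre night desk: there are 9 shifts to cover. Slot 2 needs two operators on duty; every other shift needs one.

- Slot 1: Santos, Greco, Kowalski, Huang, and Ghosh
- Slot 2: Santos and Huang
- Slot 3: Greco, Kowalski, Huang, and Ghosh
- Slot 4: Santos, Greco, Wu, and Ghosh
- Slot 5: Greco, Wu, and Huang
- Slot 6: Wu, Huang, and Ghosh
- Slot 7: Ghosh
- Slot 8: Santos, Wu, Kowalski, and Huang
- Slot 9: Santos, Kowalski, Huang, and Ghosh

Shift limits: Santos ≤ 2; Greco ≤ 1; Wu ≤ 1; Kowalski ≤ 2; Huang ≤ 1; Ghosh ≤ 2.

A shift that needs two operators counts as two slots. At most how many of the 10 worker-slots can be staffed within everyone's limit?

Total capacity across all operators is 2+1+1+2+1+2 = 9, and 10 slots are needed, so at most 9 can be filled.
An assignment achieving 9: Slot 2→Santos+Huang, Slot 3→Kowalski, Slot 4→Santos, Slot 5→Greco, Slot 6→Wu, Slot 7→Ghosh, Slot 8→Kowalski, Slot 9→Ghosh.
Loads: Santos 2/2, Greco 1/1, Wu 1/1, Kowalski 2/2, Huang 1/1, Ghosh 2/2.

9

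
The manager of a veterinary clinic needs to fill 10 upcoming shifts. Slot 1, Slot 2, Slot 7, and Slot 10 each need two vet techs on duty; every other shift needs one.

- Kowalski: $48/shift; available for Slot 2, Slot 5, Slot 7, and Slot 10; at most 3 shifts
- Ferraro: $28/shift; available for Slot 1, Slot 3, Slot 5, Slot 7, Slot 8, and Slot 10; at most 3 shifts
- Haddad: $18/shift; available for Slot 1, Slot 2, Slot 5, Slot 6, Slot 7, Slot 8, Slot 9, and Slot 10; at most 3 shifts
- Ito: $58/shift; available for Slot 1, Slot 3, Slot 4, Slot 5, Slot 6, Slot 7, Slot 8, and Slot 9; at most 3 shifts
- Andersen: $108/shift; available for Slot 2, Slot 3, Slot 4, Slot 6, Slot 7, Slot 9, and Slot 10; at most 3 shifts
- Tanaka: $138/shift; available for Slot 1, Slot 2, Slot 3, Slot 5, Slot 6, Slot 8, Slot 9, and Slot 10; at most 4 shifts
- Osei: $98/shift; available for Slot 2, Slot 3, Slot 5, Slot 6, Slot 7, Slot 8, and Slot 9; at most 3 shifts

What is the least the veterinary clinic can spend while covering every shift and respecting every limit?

Picking the cheapest available vet tech for each shift independently would cost $362, but that ignores the shift limits.
An optimal schedule: Slot 1→Ferraro+Ito, Slot 2→Kowalski+Osei, Slot 3→Ferraro, Slot 4→Ito, Slot 5→Kowalski, Slot 6→Haddad, Slot 7→Ito+Osei, Slot 8→Haddad, Slot 9→Haddad, Slot 10→Ferraro+Kowalski.
Total: 28 + 58 + 48 + 98 + 28 + 58 + 48 + 18 + 58 + 98 + 18 + 18 + 28 + 48 = $652.

$652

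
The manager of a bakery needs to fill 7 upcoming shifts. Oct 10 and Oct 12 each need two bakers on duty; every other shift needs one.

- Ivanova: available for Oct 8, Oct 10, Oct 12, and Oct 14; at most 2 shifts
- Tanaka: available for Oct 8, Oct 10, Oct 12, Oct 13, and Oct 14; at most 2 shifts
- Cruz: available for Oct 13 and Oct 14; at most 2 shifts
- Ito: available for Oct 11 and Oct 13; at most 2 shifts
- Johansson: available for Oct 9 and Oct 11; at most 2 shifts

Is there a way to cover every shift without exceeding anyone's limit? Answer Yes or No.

No

Total capacity is 10 and 9 slots are needed, so capacity alone doesn't rule it out.
Shifts {Oct 8, Oct 10, Oct 12} need 5 worker-slots in total, but the bakers available for any of those shifts (Ivanova and Tanaka) can supply at most 4 among them. So no valid schedule exists.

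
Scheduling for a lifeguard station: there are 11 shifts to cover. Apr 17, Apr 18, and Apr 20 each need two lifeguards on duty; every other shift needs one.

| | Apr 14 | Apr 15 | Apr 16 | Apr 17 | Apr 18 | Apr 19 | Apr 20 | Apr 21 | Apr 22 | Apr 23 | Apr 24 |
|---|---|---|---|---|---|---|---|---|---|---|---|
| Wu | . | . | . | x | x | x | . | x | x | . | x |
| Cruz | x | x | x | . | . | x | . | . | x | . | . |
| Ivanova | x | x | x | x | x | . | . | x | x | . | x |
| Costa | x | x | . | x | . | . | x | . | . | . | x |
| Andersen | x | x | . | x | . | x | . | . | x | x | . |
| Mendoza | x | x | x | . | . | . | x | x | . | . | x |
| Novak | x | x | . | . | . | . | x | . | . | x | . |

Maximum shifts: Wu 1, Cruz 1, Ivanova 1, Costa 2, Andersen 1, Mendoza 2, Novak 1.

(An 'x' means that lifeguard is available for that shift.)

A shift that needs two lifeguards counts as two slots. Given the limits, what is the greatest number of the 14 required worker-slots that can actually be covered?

Total capacity across all lifeguards is 1+1+1+2+1+2+1 = 9, and 14 slots are needed, so at most 9 can be filled.
An assignment achieving 9: Apr 14→Novak, Apr 16→Cruz, Apr 17→Costa, Apr 18→Wu+Ivanova, Apr 20→Costa+Mendoza, Apr 21→Mendoza, Apr 23→Andersen.
Loads: Wu 1/1, Cruz 1/1, Ivanova 1/1, Costa 2/2, Andersen 1/1, Mendoza 2/2, Novak 1/1.

9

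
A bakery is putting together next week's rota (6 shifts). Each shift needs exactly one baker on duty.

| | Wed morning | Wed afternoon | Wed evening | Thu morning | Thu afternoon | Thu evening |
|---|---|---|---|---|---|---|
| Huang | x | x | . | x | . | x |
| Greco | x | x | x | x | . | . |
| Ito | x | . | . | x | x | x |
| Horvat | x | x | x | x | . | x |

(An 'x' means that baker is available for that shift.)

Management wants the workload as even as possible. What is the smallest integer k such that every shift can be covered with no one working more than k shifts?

With 4 bakers and 6 worker-slots to fill, someone must work at least ⌈6/4⌉ = 2 shifts, so k ≥ 2.
k = 2 works: Wed morning→Greco, Wed afternoon→Huang, Wed evening→Greco, Thu morning→Ito, Thu afternoon→Ito, Thu evening→Huang.
Loads: Huang 2, Greco 2, Ito 2, Horvat 0 — all ≤ 2.

2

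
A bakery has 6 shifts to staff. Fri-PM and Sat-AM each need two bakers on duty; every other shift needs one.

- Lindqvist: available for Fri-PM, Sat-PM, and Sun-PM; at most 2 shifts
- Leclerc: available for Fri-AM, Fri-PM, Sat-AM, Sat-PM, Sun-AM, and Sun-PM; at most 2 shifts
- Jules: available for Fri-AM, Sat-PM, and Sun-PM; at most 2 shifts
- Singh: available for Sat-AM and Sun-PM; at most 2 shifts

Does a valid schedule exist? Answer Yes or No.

No

Total capacity is 8 and 8 slots are needed, so capacity alone doesn't rule it out.
Shifts {Fri-PM, Sat-AM, Sun-AM} need 5 worker-slots in total, but the bakers available for any of those shifts (Lindqvist, Leclerc, and Singh) can supply at most 4 among them. So no valid schedule exists.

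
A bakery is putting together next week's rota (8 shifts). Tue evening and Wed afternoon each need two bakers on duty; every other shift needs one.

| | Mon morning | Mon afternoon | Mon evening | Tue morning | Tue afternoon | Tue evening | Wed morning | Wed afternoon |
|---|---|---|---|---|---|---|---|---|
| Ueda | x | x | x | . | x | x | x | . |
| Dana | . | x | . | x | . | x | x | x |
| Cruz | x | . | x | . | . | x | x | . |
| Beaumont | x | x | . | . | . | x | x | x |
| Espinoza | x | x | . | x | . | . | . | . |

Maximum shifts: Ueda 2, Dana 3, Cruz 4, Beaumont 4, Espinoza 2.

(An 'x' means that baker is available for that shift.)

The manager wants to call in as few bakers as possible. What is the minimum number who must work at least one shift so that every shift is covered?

4

10 slots to fill and no one can take more than 4, so at least ⌈10/4⌉ = 3 bakers are needed.
No set of 3 bakers can cover every shift (each such set leaves at least one shift with no one available or exceeds a cap).
Ueda, Dana, Cruz, and Beaumont alone can cover everything: Mon morning→Cruz, Mon afternoon→Dana, Mon evening→Ueda, Tue morning→Dana, Tue afternoon→Ueda, Tue evening→Cruz+Beaumont, Wed morning→Cruz, Wed afternoon→Dana+Beaumont.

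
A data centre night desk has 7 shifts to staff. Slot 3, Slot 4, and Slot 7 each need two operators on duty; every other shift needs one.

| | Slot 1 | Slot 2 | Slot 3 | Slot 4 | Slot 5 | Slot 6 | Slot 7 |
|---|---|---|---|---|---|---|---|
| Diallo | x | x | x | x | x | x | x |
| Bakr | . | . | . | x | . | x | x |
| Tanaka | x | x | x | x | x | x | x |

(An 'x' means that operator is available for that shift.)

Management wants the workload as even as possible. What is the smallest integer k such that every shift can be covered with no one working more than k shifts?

With 3 operators and 10 worker-slots to fill, someone must work at least ⌈10/3⌉ = 4 shifts, so k ≥ 4.
k = 4 works: Slot 1→Diallo, Slot 2→Diallo, Slot 3→Diallo+Tanaka, Slot 4→Bakr+Tanaka, Slot 5→Diallo, Slot 6→Bakr, Slot 7→Bakr+Tanaka.
Loads: Diallo 4, Bakr 3, Tanaka 3 — all ≤ 4.

4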